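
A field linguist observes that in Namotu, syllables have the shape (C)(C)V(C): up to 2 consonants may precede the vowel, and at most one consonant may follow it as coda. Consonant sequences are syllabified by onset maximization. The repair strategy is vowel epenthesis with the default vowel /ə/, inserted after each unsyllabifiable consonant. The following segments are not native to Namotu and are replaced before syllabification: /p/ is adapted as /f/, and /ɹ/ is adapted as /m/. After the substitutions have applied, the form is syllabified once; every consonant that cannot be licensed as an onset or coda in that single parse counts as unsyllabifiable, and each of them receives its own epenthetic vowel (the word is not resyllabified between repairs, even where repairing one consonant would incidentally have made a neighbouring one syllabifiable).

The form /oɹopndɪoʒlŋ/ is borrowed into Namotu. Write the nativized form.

Substitution: /ɹ/ → /m/, /p/ → /f/, giving /omofndɪoʒlŋ/.
Syllabifying with onset maximization leaves /l/, /ŋ/ stranded (at most one coda consonant is licensed; onsets may contain at most 2 consonants).
Inserting the epenthetic vowel yields /l/ → /lə/, /ŋ/ → /ŋə/.

omofndɪoʒləŋə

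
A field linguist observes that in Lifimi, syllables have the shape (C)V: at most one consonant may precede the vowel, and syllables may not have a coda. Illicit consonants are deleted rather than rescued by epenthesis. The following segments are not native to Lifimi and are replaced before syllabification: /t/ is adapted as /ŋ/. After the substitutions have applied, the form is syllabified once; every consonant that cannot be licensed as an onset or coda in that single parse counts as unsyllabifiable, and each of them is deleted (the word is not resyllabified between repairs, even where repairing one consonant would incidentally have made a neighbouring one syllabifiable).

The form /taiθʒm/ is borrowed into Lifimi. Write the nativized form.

ŋai

Substitution: /t/ → /ŋ/, giving /ŋaiθʒm/.
Syllabifying with onset maximization leaves /θ/, /ʒ/, /m/ stranded (no codas are permitted; onsets are limited to one consonant).
Deleting the stranded consonants removes /θ/, /ʒ/, /m/.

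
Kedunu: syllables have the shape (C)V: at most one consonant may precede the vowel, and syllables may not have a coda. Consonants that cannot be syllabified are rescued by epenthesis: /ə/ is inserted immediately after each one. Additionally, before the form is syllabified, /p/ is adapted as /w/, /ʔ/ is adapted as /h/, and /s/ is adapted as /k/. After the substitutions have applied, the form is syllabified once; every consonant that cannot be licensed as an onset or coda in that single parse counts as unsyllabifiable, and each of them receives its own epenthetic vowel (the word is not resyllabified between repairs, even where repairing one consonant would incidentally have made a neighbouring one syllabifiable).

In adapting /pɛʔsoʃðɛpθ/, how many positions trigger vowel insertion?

4

After substitution the input is /wɛhkoʃðɛwθ/.
The unsyllabifiable consonants are /h/, /ʃ/, /w/, /θ/; each receives one epenthetic vowel.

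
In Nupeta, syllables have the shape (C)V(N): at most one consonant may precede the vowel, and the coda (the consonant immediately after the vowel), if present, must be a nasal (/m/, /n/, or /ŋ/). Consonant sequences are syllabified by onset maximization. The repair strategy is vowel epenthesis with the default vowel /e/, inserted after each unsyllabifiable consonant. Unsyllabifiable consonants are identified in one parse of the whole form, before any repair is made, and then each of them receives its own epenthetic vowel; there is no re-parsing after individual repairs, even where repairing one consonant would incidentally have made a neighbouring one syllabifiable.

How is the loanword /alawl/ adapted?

alawele

Under (C)V(N), the unsyllabifiable consonants are /w/, /l/ (only a nasal (/m/, /n/, or /ŋ/) is licensed in coda position; onsets are limited to one consonant).
Each unlicensed consonant becomes the onset of a new syllable: /w/ → /we/, /l/ → /le/.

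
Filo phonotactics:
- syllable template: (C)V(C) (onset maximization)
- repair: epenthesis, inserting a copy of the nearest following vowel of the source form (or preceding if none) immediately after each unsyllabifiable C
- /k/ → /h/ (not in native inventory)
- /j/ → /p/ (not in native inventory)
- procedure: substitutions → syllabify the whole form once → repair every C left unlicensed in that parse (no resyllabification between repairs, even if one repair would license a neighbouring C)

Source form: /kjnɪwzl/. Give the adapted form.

hɪpɪnɪwzɪlɪ

Substitution: /k/ → /h/, /j/ → /p/, giving /hpnɪwzl/.
Under (C)V(C), the unsyllabifiable consonants are /h/, /p/, /z/, /l/ (at most one coda consonant is licensed; onsets are limited to one consonant).
Epenthesis after each stranded consonant: /h/ → /hɪ/, /p/ → /pɪ/, /z/ → /zɪ/, /l/ → /lɪ/.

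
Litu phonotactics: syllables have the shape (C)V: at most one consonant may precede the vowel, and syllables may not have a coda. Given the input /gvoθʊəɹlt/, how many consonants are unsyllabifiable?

4

Syllabifying with onset maximization leaves /g/, /ɹ/, /l/, /t/ stranded (no codas are permitted; onsets are limited to one consonant).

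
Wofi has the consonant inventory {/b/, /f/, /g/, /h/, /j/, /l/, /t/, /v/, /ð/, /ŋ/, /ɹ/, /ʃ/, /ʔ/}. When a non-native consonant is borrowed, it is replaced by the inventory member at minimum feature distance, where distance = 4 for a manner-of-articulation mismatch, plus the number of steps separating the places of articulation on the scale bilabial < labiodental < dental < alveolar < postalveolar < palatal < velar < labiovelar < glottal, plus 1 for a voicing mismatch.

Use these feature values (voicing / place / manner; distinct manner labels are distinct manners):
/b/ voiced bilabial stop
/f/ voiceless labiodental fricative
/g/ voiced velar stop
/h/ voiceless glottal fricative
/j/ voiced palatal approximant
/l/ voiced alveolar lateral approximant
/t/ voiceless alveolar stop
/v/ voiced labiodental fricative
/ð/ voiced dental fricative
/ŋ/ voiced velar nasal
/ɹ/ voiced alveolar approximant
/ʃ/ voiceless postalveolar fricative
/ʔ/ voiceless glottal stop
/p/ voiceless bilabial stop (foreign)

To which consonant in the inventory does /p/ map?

b

/b/ is closest: same manner (stop), place distance 0 (bilabial→bilabial), voicing differs (+1); total 1. Next closest is /t/ at distance 3.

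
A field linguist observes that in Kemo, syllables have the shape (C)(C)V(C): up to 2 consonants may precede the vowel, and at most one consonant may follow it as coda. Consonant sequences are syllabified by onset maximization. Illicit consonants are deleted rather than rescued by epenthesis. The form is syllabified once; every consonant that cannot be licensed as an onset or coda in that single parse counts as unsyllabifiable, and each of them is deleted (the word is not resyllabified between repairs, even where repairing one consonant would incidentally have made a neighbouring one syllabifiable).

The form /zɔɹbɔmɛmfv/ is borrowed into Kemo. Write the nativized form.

zɔɹbɔmɛm

Syllabifying with onset maximization leaves /f/, /v/ stranded (at most one coda consonant is licensed; onsets may contain at most 2 consonants).
Deletion applies to /f/, /v/.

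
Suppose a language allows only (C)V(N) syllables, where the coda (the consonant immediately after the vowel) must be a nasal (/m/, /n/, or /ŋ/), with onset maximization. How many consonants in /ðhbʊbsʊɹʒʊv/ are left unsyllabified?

5

Under (C)V(N), the unsyllabifiable consonants are /ð/, /h/, /b/, /ɹ/, /v/ (only a nasal (/m/, /n/, or /ŋ/) is licensed in coda position; onsets are limited to one consonant).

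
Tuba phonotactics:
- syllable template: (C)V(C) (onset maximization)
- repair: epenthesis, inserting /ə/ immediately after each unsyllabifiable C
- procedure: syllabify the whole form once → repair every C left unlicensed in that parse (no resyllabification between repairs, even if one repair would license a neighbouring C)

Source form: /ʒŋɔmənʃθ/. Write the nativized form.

ʒəŋɔmənʃəθə

The consonants /ʒ/, /ʃ/, /θ/ cannot be parsed into a legal (C)V(C) syllable (at most one coda consonant is licensed; onsets are limited to one consonant).
Each unlicensed consonant becomes the onset of a new syllable: /ʒ/ → /ʒə/, /ʃ/ → /ʃə/, /θ/ → /θə/.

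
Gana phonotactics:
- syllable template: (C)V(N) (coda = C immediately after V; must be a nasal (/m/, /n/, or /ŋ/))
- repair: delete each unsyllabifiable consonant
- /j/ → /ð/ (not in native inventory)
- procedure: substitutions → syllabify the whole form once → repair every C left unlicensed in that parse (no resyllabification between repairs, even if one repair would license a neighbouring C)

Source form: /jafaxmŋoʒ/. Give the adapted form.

ðafaŋo

Substitution: /j/ → /ð/, giving /ðafaxmŋoʒ/.
Syllabifying with onset maximization leaves /x/, /m/, /ʒ/ stranded (only a nasal (/m/, /n/, or /ŋ/) is licensed in coda position; onsets are limited to one consonant).
Deletion applies to /x/, /m/, /ʒ/.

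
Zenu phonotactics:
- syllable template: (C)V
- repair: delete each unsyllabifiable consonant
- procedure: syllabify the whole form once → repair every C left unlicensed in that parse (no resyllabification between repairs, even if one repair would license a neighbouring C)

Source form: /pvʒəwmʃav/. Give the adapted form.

Under (C)V, the unsyllabifiable consonants are /p/, /v/, /w/, /m/, /v/ (no codas are permitted; onsets are limited to one consonant).
Each unlicensed consonant is deleted: /p/, /v/, /w/, /m/, /v/.

ʒəʃa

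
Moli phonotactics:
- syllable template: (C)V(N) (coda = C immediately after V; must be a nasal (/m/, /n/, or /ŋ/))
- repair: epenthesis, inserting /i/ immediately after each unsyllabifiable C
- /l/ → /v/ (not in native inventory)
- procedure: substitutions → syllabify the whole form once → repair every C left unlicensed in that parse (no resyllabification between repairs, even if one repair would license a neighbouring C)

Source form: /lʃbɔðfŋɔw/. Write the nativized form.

Substitution: /l/ → /v/, giving /vʃbɔðfŋɔw/.
The consonants /v/, /ʃ/, /ð/, /f/, /w/ cannot be parsed into a legal (C)V(N) syllable (only a nasal (/m/, /n/, or /ŋ/) is licensed in coda position; onsets are limited to one consonant).
Epenthesis after each stranded consonant: /v/ → /vi/, /ʃ/ → /ʃi/, /ð/ → /ði/, /f/ → /fi/, /w/ → /wi/.

viʃibɔðifiŋɔwi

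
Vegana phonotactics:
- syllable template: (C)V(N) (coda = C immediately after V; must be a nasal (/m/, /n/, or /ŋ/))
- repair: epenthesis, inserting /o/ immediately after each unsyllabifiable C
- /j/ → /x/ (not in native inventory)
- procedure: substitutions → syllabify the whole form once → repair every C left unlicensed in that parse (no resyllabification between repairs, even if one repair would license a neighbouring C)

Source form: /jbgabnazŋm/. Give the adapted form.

xobogabonazoŋomo

Substitution: /j/ → /x/, giving /xbgabnazŋm/.
Under (C)V(N), the unsyllabifiable consonants are /x/, /b/, /b/, /z/, /ŋ/, /m/ (only a nasal (/m/, /n/, or /ŋ/) is licensed in coda position; onsets are limited to one consonant).
Each unlicensed consonant becomes the onset of a new syllable: /x/ → /xo/, /b/ → /bo/, /b/ → /bo/, /z/ → /zo/, /ŋ/ → /ŋo/, /m/ → /mo/.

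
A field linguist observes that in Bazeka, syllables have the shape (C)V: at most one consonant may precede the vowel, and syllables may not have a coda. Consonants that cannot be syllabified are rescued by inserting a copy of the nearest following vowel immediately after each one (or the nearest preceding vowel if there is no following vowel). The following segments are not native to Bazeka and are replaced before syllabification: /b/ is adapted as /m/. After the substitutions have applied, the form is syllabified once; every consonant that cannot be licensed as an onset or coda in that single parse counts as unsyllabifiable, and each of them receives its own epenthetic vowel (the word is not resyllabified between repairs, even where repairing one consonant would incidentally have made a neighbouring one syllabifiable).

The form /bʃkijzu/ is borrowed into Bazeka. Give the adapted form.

miʃikijuzu

Substitution: /b/ → /m/, giving /mʃkijzu/.
Under (C)V, the unsyllabifiable consonants are /m/, /ʃ/, /j/ (no codas are permitted; onsets are limited to one consonant).
Each unlicensed consonant becomes the onset of a new syllable: /m/ → /mi/, /ʃ/ → /ʃi/, /j/ → /ju/.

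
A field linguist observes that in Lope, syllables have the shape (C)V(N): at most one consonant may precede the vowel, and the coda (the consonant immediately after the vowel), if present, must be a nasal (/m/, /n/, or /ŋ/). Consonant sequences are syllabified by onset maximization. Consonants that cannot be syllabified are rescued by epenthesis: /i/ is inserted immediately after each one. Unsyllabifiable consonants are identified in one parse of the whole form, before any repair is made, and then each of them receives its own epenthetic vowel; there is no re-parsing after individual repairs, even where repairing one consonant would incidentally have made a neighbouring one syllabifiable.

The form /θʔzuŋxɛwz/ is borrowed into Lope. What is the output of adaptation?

Syllabifying with onset maximization leaves /θ/, /ʔ/, /w/, /z/ stranded (only a nasal (/m/, /n/, or /ŋ/) is licensed in coda position; onsets are limited to one consonant).
Inserting the epenthetic vowel yields /θ/ → /θi/, /ʔ/ → /ʔi/, /w/ → /wi/, /z/ → /zi/.

θiʔizuŋxɛwizi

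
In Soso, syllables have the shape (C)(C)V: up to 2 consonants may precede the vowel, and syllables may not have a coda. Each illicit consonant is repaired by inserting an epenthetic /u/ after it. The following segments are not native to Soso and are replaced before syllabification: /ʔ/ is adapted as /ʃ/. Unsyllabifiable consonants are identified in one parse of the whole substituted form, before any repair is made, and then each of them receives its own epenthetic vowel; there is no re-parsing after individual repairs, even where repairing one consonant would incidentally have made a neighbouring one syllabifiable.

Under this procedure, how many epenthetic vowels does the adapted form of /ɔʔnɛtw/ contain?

After substitution the input is /ɔʃnɛtw/.
The unsyllabifiable consonants are /t/, /w/; each receives one epenthetic vowel.

2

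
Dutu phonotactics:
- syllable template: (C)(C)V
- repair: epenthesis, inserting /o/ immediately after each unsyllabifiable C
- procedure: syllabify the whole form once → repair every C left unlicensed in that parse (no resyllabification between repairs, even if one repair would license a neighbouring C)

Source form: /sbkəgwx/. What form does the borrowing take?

sobkəgowoxo

The consonants /s/, /g/, /w/, /x/ cannot be parsed into a legal (C)(C)V syllable (no codas are permitted; onsets may contain at most 2 consonants).
Epenthesis after each stranded consonant: /s/ → /so/, /g/ → /go/, /w/ → /wo/, /x/ → /xo/.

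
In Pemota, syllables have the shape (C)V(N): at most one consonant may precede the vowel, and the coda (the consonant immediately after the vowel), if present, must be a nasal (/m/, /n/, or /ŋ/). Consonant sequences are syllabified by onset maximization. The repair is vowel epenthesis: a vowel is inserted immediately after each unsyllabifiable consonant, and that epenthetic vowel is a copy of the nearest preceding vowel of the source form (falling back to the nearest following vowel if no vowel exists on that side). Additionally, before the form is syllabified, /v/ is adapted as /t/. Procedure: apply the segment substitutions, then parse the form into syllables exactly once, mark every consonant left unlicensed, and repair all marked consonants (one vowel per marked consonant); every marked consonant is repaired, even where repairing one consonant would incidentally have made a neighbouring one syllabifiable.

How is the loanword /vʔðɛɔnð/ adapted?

tɛʔɛðɛɔnðɔ

Substitution: /v/ → /t/, giving /tʔðɛɔnð/.
Under (C)V(N), the unsyllabifiable consonants are /t/, /ʔ/, /ð/ (only a nasal (/m/, /n/, or /ŋ/) is licensed in coda position; onsets are limited to one consonant).
Epenthesis after each stranded consonant: /t/ → /tɛ/, /ʔ/ → /ʔɛ/, /ð/ → /ðɔ/.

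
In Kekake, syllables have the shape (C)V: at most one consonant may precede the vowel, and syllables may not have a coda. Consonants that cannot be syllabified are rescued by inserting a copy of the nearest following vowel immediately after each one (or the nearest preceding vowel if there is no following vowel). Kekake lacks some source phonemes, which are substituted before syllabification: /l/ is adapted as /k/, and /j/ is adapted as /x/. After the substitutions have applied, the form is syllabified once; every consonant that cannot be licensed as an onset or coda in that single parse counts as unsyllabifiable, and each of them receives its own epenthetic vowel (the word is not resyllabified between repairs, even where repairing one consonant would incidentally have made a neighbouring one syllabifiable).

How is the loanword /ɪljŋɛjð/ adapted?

Substitution: /l/ → /k/, /j/ → /x/, giving /ɪkxŋɛxð/.
Under (C)V, the unsyllabifiable consonants are /k/, /x/, /x/, /ð/ (no codas are permitted; onsets are limited to one consonant).
Inserting the epenthetic vowel yields /k/ → /kɛ/, /x/ → /xɛ/, /x/ → /xɛ/, /ð/ → /ðɛ/.

ɪkɛxɛŋɛxɛðɛ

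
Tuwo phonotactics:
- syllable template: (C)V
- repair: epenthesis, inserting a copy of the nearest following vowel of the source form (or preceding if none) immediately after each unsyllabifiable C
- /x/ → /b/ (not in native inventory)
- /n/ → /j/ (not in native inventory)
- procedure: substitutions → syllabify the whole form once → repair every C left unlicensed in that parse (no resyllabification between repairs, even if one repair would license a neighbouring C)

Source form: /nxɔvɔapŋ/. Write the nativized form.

jɔbɔvɔapaŋa

Substitution: /n/ → /j/, /x/ → /b/, giving /jbɔvɔapŋ/.
Under (C)V, the unsyllabifiable consonants are /j/, /p/, /ŋ/ (no codas are permitted; onsets are limited to one consonant).
Epenthesis after each stranded consonant: /j/ → /jɔ/, /p/ → /pa/, /ŋ/ → /ŋa/.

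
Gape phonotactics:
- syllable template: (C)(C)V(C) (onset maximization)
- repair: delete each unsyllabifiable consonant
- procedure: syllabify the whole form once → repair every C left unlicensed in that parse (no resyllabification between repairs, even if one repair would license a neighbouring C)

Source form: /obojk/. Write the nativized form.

Syllabifying with onset maximization leaves /k/ stranded (at most one coda consonant is licensed; onsets may contain at most 2 consonants).
Deleting the stranded consonants removes /k/.

oboj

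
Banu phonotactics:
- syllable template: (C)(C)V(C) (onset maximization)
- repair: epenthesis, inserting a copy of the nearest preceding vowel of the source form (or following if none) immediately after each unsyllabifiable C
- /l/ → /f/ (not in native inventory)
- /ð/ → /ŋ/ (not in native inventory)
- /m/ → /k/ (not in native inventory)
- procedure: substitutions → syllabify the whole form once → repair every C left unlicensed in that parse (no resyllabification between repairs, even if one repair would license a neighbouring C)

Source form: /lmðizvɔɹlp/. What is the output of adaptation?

fikŋizvɔɹfɔpɔ

Substitution: /l/ → /f/, /m/ → /k/, /ð/ → /ŋ/, giving /fkŋizvɔɹfp/.
Under (C)(C)V(C), the unsyllabifiable consonants are /f/, /f/, /p/ (at most one coda consonant is licensed; onsets may contain at most 2 consonants).
Inserting the epenthetic vowel yields /f/ → /fi/, /f/ → /fɔ/, /p/ → /pɔ/.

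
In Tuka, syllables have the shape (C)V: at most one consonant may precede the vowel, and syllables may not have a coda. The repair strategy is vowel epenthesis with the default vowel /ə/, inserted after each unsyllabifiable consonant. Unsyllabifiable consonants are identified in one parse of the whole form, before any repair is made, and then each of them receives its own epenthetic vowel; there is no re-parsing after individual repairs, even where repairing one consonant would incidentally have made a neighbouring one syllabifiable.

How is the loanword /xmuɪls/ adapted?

The consonants /x/, /l/, /s/ cannot be parsed into a legal (C)V syllable (no codas are permitted; onsets are limited to one consonant).
Inserting the epenthetic vowel yields /x/ → /xə/, /l/ → /lə/, /s/ → /sə/.

xəmuɪləsə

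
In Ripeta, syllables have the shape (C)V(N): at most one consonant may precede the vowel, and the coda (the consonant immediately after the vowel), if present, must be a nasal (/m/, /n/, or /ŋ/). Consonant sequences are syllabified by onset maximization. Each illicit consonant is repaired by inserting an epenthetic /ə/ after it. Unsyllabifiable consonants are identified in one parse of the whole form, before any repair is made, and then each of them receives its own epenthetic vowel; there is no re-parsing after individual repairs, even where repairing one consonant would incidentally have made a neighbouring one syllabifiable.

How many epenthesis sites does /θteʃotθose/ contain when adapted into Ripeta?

The unsyllabifiable consonants are /θ/, /t/; each receives one epenthetic vowel.

2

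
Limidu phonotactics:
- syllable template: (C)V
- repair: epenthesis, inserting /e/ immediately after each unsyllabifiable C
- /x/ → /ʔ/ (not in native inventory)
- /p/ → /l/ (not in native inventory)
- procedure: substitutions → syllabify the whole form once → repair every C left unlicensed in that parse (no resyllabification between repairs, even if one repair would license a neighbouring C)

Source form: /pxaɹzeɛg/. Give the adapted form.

leʔaɹezeɛge

Substitution: /p/ → /l/, /x/ → /ʔ/, giving /lʔaɹzeɛg/.
Syllabifying with onset maximization leaves /l/, /ɹ/, /g/ stranded (no codas are permitted; onsets are limited to one consonant).
Epenthesis after each stranded consonant: /l/ → /le/, /ɹ/ → /ɹe/, /g/ → /ge/.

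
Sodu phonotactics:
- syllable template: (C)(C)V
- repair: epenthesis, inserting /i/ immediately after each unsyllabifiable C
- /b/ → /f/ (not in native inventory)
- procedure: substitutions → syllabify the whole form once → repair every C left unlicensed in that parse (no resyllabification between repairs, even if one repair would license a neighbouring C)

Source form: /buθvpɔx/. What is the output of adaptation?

Substitution: /b/ → /f/, giving /fuθvpɔx/.
Syllabifying with onset maximization leaves /θ/, /x/ stranded (no codas are permitted; onsets may contain at most 2 consonants).
Each unlicensed consonant becomes the onset of a new syllable: /θ/ → /θi/, /x/ → /xi/.

fuθivpɔxi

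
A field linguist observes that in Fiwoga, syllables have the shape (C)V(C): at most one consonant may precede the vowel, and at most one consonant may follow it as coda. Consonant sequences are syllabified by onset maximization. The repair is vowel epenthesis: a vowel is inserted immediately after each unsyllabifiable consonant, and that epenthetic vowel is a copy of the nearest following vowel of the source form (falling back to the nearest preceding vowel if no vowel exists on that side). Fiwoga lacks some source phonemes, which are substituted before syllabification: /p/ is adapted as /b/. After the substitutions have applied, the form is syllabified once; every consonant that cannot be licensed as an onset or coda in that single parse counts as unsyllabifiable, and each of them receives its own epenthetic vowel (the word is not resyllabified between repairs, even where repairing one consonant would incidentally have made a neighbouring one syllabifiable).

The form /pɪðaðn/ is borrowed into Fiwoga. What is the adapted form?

Substitution: /p/ → /b/, giving /bɪðaðn/.
Syllabifying with onset maximization leaves /n/ stranded (at most one coda consonant is licensed; onsets are limited to one consonant).
Epenthesis after each stranded consonant: /n/ → /na/.

bɪðaðna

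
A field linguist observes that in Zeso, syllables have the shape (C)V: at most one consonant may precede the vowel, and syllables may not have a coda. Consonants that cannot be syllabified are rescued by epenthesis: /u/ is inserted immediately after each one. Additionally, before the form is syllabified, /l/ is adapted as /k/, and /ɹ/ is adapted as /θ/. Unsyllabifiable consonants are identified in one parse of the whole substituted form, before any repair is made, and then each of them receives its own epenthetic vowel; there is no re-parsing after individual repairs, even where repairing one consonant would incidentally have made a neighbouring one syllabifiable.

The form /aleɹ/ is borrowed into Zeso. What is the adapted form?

akeθu

Substitution: /l/ → /k/, /ɹ/ → /θ/, giving /akeθ/.
Syllabifying with onset maximization leaves /θ/ stranded (no codas are permitted; onsets are limited to one consonant).
Epenthesis after each stranded consonant: /θ/ → /θu/.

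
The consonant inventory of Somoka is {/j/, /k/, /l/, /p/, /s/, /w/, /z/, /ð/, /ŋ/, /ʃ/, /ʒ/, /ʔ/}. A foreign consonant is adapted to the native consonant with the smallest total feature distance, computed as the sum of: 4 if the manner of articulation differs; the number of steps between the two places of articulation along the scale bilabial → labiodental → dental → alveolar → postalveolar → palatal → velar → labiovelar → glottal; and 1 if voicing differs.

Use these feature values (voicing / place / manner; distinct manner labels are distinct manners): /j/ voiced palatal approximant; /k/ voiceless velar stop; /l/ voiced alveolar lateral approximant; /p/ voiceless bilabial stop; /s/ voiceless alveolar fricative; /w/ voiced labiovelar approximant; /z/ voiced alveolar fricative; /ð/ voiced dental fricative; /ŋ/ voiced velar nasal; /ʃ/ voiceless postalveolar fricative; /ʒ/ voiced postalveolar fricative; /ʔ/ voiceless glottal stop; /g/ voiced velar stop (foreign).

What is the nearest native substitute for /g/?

k

/k/ is closest: same manner (stop), place distance 0 (velar→velar), voicing differs (+1); total 1. Next closest is /ʔ/ at distance 3.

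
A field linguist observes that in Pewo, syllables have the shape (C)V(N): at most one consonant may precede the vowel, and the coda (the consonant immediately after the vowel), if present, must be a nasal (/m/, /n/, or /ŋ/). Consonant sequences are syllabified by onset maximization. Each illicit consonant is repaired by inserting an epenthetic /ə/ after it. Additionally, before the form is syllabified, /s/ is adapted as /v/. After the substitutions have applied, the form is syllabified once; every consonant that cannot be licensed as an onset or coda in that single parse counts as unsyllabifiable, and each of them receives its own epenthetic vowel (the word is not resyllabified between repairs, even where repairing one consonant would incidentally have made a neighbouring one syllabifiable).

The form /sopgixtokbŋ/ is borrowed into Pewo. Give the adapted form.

vopəgixətokəbəŋə

Substitution: /s/ → /v/, giving /vopgixtokbŋ/.
The consonants /p/, /x/, /k/, /b/, /ŋ/ cannot be parsed into a legal (C)V(N) syllable (only a nasal (/m/, /n/, or /ŋ/) is licensed in coda position; onsets are limited to one consonant).
Epenthesis after each stranded consonant: /p/ → /pə/, /x/ → /xə/, /k/ → /kə/, /b/ → /bə/, /ŋ/ → /ŋə/.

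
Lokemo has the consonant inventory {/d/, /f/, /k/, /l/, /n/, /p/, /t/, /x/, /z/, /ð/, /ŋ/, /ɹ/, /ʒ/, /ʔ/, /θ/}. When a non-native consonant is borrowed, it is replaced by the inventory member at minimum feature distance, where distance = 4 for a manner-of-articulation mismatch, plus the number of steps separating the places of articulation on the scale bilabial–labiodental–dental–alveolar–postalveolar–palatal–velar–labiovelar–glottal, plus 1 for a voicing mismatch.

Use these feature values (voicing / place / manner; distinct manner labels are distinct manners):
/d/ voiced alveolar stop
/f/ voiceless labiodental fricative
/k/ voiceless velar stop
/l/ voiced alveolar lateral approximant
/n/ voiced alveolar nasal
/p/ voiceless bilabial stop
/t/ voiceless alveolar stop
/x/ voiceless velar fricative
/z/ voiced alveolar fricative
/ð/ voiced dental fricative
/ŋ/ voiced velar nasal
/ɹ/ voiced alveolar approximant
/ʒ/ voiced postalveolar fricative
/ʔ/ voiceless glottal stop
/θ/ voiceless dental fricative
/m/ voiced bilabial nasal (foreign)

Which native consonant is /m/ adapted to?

n

/n/ is closest: same manner (nasal), place distance 3 (bilabial→alveolar), same voicing; total 3. Next closest is /p/ at distance 5.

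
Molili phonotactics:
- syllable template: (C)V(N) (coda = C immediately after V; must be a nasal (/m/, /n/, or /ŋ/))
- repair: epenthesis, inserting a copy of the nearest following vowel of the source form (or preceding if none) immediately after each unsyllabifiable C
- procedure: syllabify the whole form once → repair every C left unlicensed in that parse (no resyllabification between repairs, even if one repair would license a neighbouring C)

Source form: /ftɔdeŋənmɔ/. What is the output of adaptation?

The consonants /f/ cannot be parsed into a legal (C)V(N) syllable (only a nasal (/m/, /n/, or /ŋ/) is licensed in coda position; onsets are limited to one consonant).
Each unlicensed consonant becomes the onset of a new syllable: /f/ → /fɔ/.

fɔtɔdeŋənmɔ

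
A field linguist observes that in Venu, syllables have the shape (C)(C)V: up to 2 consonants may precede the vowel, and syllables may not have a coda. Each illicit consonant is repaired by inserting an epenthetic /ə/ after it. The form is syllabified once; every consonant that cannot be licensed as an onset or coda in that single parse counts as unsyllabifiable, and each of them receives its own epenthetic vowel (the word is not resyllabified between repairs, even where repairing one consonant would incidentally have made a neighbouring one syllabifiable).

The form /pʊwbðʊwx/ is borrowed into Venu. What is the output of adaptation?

pʊwəbðʊwəxə

The consonants /w/, /w/, /x/ cannot be parsed into a legal (C)(C)V syllable (no codas are permitted; onsets may contain at most 2 consonants).
Epenthesis after each stranded consonant: /w/ → /wə/, /w/ → /wə/, /x/ → /xə/.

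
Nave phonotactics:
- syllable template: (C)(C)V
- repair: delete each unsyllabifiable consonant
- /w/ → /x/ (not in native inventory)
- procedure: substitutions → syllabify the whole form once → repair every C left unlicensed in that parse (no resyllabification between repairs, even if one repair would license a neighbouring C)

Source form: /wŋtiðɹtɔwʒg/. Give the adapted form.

ŋtiɹtɔ

Substitution: /w/ → /x/, giving /xŋtiðɹtɔxʒg/.
The consonants /x/, /ð/, /x/, /ʒ/, /g/ cannot be parsed into a legal (C)(C)V syllable (no codas are permitted; onsets may contain at most 2 consonants).
Each unlicensed consonant is deleted: /x/, /ð/, /x/, /ʒ/, /g/.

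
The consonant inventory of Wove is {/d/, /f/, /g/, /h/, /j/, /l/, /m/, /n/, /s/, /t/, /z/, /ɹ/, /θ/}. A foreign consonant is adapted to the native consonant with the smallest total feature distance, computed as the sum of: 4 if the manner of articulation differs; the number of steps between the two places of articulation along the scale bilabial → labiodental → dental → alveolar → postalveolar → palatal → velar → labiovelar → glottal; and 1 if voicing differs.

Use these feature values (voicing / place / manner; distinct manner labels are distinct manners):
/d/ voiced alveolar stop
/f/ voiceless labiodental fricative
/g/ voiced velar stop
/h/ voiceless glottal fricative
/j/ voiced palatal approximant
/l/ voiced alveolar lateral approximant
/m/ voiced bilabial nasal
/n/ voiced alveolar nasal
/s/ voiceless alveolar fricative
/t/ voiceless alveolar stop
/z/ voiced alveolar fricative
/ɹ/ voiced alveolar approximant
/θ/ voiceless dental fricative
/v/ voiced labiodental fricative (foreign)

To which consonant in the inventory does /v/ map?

/f/ is closest: same manner (fricative), place distance 0 (labiodental→labiodental), voicing differs (+1); total 1. Next closest is /z/ at distance 2.

f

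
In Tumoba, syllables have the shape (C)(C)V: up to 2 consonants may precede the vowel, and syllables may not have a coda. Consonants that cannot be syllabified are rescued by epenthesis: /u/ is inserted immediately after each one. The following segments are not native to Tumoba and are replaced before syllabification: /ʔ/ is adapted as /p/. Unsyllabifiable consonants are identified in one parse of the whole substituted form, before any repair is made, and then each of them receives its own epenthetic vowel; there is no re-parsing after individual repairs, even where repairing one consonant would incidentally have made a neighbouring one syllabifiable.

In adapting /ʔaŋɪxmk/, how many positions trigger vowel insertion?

After substitution the input is /paŋɪxmk/.
The unsyllabifiable consonants are /x/, /m/, /k/; each receives one epenthetic vowel.

3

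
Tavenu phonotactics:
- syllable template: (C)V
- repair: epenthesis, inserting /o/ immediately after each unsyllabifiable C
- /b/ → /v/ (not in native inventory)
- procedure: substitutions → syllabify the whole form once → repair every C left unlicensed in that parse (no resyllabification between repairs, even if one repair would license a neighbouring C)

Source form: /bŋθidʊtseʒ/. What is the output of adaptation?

voŋoθidʊtoseʒo

Substitution: /b/ → /v/, giving /vŋθidʊtseʒ/.
The consonants /v/, /ŋ/, /t/, /ʒ/ cannot be parsed into a legal (C)V syllable (no codas are permitted; onsets are limited to one consonant).
Inserting the epenthetic vowel yields /v/ → /vo/, /ŋ/ → /ŋo/, /t/ → /to/, /ʒ/ → /ʒo/.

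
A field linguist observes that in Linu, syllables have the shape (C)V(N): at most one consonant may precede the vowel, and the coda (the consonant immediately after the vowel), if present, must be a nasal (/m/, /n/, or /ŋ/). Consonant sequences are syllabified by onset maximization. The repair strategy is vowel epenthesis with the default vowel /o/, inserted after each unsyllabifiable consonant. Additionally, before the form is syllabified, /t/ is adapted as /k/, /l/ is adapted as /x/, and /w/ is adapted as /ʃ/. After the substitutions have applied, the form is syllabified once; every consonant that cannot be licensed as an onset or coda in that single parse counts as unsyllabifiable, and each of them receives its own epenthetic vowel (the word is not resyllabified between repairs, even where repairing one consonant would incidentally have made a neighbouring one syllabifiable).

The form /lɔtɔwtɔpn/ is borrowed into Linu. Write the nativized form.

xɔkɔʃokɔpono

Substitution: /l/ → /x/, /t/ → /k/, /w/ → /ʃ/, giving /xɔkɔʃkɔpn/.
Syllabifying with onset maximization leaves /ʃ/, /p/, /n/ stranded (only a nasal (/m/, /n/, or /ŋ/) is licensed in coda position; onsets are limited to one consonant).
Inserting the epenthetic vowel yields /ʃ/ → /ʃo/, /p/ → /po/, /n/ → /no/.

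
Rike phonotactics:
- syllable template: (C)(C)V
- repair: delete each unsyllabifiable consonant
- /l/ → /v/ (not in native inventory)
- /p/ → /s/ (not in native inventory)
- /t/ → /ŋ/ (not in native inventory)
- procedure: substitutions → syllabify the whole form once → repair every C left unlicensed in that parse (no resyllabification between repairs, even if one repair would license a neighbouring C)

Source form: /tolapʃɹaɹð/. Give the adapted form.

Substitution: /t/ → /ŋ/, /l/ → /v/, /p/ → /s/, giving /ŋovasʃɹaɹð/.
The consonants /s/, /ɹ/, /ð/ cannot be parsed into a legal (C)(C)V syllable (no codas are permitted; onsets may contain at most 2 consonants).
Deletion applies to /s/, /ɹ/, /ð/.

ŋovaʃɹa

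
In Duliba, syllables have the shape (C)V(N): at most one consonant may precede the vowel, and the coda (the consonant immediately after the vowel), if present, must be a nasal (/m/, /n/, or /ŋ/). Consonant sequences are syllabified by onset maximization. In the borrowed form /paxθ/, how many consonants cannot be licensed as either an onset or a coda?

Syllabifying with onset maximization leaves /x/, /θ/ stranded (only a nasal (/m/, /n/, or /ŋ/) is licensed in coda position; onsets are limited to one consonant).

2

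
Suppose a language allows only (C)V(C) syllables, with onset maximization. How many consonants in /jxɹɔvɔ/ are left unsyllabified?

Under (C)V(C), the unsyllabifiable consonants are /j/, /x/ (at most one coda consonant is licensed; onsets are limited to one consonant).

2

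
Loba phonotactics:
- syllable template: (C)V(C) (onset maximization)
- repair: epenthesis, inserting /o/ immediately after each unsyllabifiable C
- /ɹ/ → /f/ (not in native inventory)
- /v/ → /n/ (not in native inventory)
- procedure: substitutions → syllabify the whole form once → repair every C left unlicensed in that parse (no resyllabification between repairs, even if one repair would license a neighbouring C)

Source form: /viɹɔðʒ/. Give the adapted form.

Substitution: /v/ → /n/, /ɹ/ → /f/, giving /nifɔðʒ/.
Under (C)V(C), the unsyllabifiable consonants are /ʒ/ (at most one coda consonant is licensed; onsets are limited to one consonant).
Epenthesis after each stranded consonant: /ʒ/ → /ʒo/.

nifɔðʒo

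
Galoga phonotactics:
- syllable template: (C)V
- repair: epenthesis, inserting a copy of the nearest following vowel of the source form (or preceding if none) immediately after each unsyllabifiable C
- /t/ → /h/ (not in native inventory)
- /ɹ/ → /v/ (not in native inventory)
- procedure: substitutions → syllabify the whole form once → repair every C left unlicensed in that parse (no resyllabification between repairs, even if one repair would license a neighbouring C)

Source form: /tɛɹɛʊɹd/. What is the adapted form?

Substitution: /t/ → /h/, /ɹ/ → /v/, giving /hɛvɛʊvd/.
Syllabifying with onset maximization leaves /v/, /d/ stranded (no codas are permitted; onsets are limited to one consonant).
Inserting the epenthetic vowel yields /v/ → /vʊ/, /d/ → /dʊ/.

hɛvɛʊvʊdʊ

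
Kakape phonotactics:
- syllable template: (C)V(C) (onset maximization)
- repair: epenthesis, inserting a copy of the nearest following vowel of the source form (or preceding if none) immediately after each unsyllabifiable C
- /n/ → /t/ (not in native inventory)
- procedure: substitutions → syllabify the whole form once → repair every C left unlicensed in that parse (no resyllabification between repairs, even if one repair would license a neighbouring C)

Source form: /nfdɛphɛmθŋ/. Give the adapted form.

tɛfɛdɛphɛmθɛŋɛ

Substitution: /n/ → /t/, giving /tfdɛphɛmθŋ/.
The consonants /t/, /f/, /θ/, /ŋ/ cannot be parsed into a legal (C)V(C) syllable (at most one coda consonant is licensed; onsets are limited to one consonant).
Each unlicensed consonant becomes the onset of a new syllable: /t/ → /tɛ/, /f/ → /fɛ/, /θ/ → /θɛ/, /ŋ/ → /ŋɛ/.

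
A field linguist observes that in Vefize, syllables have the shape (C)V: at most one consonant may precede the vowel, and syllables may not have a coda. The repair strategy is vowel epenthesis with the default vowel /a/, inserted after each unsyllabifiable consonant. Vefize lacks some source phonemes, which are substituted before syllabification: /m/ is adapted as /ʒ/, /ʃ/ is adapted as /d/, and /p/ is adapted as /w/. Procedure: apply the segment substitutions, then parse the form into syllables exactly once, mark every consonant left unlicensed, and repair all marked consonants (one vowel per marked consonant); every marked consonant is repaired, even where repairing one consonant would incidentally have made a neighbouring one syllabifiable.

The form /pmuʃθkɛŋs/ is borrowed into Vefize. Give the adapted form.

waʒudaθakɛŋasa

Substitution: /p/ → /w/, /m/ → /ʒ/, /ʃ/ → /d/, giving /wʒudθkɛŋs/.
Under (C)V, the unsyllabifiable consonants are /w/, /d/, /θ/, /ŋ/, /s/ (no codas are permitted; onsets are limited to one consonant).
Inserting the epenthetic vowel yields /w/ → /wa/, /d/ → /da/, /θ/ → /θa/, /ŋ/ → /ŋa/, /s/ → /sa/.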